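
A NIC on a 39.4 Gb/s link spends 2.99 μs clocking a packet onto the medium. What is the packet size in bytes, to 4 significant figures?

L = R × t_tx = 39400000000 b/s × 2.99e-06 s = 117806 bits.
In bytes: 117806 / 8 = 14730 bytes.

14730 bytes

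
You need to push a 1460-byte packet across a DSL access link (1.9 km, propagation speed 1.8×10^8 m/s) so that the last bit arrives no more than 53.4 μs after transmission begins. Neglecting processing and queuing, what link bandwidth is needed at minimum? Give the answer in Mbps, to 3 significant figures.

273 Mbps

L = 11680 bits.
Propagation delay = 1900 / 180000000 = 10.5556 μs.
Transmission budget = 53.4 − 10.5556 = 42.8444 μs.
R ≥ L / t_tx = 11680 bits / 4.28444e-05 s = 273 Mbps.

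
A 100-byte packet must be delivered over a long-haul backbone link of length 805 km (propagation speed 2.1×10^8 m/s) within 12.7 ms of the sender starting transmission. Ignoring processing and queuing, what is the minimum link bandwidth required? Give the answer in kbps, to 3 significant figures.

90.2 kbps

L = 800 bits.
Propagation delay = 805000 / 210000000 = 3.83333 ms.
Transmission budget = 12.7 − 3.83333 = 8.86667 ms.
R ≥ L / t_tx = 800 bits / 0.00886667 s = 90.2 kbps.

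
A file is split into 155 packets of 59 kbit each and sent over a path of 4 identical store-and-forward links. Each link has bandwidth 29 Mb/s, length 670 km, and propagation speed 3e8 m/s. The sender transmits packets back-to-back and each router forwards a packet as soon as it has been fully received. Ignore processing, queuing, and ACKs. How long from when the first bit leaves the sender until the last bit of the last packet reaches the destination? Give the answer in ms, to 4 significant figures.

Per-hop transmission t_tx = L/R = 59000/29000000 = 2.03448 ms.
Per-hop propagation t_prop = 670000/300000000 = 2.23333 ms.
Pipeline fill: first packet needs 4·t_tx to clear all hops; remaining 154 packets each add one t_tx.
Total = (4+155-1)·t_tx + 4·t_prop = 158·2.03448 + 4·2.23333 = 330.4 ms.

330.4 ms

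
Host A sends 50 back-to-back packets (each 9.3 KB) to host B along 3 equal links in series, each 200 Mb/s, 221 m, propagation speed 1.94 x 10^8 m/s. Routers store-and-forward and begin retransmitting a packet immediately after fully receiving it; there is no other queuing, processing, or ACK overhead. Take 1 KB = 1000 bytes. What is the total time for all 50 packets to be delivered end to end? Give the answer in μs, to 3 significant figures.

Per-hop transmission t_tx = L/R = 74400/200000000 = 372 μs.
Per-hop propagation t_prop = 221/194000000 = 1.13918 μs.
Pipeline fill: first packet needs 3·t_tx to clear all hops; remaining 49 packets each add one t_tx.
Total = (3+50-1)·t_tx + 3·t_prop = 52·372 + 3·1.13918 = 19300 μs.

19300 μs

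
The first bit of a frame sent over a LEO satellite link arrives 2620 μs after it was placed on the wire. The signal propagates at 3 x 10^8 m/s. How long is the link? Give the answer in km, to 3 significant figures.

d = s × t_prop = 300000000 × 0.00262 = 786 km.

786 km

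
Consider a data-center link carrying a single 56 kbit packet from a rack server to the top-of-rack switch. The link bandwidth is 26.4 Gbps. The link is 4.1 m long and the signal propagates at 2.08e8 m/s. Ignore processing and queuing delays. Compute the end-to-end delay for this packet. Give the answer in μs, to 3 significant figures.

L = 56000 bits.
Transmission delay = L/R = 56000 / 26400000000 = 2.12121 μs.
Propagation delay = d/s = 4.1 m / 208000000 m/s = 0.0197115 μs.
Total = 2.14 μs.

2.14 μs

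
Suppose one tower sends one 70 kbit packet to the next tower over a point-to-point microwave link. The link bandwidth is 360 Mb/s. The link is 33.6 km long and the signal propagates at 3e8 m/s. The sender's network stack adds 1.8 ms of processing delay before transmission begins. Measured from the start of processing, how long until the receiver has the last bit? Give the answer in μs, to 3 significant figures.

L = 70000 bits.
Transmission delay = L/R = 70000 / 360000000 = 194.444 μs.
Propagation delay = d/s = 33600 m / 300000000 m/s = 112 μs.
Plus processing delay 1.8 ms = 1800 μs.
Total = 2110 μs.

2110 μs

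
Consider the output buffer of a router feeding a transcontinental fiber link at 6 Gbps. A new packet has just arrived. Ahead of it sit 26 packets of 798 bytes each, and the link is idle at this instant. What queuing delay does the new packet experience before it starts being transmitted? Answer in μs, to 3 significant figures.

Each queued packet: L/R = 6384/6000000000 = 1.064 μs.
26 queued → 27.664 μs.
Queuing delay = 27.7 μs.

27.7 μs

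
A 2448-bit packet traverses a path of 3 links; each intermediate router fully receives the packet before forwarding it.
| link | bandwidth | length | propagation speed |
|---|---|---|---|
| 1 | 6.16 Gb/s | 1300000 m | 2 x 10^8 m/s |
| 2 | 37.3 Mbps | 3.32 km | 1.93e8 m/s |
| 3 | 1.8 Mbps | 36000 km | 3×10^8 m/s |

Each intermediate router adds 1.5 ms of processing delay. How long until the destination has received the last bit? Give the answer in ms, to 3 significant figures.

131 ms

Transmission delays (L/R per hop): 0.000397403, 0.06563, 1.36 ms; sum = 1.42603 ms.
Propagation delays (d/s per hop): 6.5, 0.0172021, 120 ms; sum = 126.517 ms.
Processing at 2 router(s): 2 × 1.5 ms = 3 ms.
End-to-end = 131 ms.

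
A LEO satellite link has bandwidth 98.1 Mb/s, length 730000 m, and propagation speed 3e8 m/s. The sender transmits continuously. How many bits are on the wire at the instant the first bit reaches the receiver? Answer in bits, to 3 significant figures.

239000 bits

Propagation delay = 730000 / 300000000 = 0.00243333 s.
BDP = R × t_prop = 98100000 × 0.00243333 = 238710 bits.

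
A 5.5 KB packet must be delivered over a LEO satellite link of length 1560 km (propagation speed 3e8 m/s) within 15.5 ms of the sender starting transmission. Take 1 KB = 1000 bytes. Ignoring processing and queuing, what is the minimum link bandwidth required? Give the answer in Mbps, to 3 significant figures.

L = 44000 bits.
Propagation delay = 1560000 / 300000000 = 5.2 ms.
Transmission budget = 15.5 − 5.2 = 10.3 ms.
R ≥ L / t_tx = 44000 bits / 0.0103 s = 4.27 Mbps.

4.27 Mbps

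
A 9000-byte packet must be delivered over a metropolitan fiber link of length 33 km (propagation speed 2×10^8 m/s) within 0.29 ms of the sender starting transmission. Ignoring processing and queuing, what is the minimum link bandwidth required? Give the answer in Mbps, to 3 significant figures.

576 Mbps

L = 72000 bits.
Propagation delay = 33000 / 200000000 = 0.165 ms.
Transmission budget = 0.29 − 0.165 = 0.125 ms.
R ≥ L / t_tx = 72000 bits / 0.000125 s = 576 Mbps.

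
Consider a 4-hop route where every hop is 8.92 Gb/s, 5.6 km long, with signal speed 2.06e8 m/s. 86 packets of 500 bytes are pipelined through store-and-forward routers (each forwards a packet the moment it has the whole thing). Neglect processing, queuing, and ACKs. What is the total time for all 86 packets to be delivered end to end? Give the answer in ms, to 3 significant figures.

Per-hop transmission t_tx = L/R = 4000/8920000000 = 0.00044843 ms.
Per-hop propagation t_prop = 5600/206000000 = 0.0271845 ms.
Pipeline fill: first packet needs 4·t_tx to clear all hops; remaining 85 packets each add one t_tx.
Total = (4+86-1)·t_tx + 4·t_prop = 89·0.00044843 + 4·0.0271845 = 0.149 ms.

0.149 ms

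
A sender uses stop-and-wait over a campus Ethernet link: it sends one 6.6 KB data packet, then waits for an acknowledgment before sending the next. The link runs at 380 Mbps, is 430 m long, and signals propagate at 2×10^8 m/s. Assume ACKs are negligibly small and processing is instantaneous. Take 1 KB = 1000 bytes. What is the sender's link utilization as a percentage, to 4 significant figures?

t_tx = L/R = 52800/380000000 = 0.000138947 s.
t_prop = 430/200000000 = 2.15e-06 s; RTT = 4.3e-06 s.
Cycle = t_tx + RTT = 0.000143247 s.
Utilization = t_tx / cycle = 0.000138947/0.000143247 = 97.00 %.

97.00 %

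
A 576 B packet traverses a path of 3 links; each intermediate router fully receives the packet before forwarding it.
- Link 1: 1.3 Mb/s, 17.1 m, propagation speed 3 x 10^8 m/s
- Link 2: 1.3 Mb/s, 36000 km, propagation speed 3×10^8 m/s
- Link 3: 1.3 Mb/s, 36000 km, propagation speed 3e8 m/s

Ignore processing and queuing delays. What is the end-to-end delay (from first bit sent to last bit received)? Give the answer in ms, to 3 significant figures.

L = 576 × 8 = 4608 bits.
Transmission delay per hop = L/R = 4608/1300000 = 3.54462 ms; 3 hops → 10.6338 ms.
Propagation delays (d/s per hop): 5.7e-05, 120, 120 ms; sum = 240 ms.
End-to-end = 251 ms.

251 ms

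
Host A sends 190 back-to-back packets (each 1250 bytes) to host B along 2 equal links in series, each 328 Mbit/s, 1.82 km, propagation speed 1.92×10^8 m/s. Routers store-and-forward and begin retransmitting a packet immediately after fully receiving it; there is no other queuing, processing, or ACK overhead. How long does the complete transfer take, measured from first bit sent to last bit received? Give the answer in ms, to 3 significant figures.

Per-hop transmission t_tx = L/R = 10000/328000000 = 0.0304878 ms.
Per-hop propagation t_prop = 1820/192000000 = 0.00947917 ms.
Pipeline fill: first packet needs 2·t_tx to clear all hops; remaining 189 packets each add one t_tx.
Total = (2+190-1)·t_tx + 2·t_prop = 191·0.0304878 + 2·0.00947917 = 5.84 ms.

5.84 ms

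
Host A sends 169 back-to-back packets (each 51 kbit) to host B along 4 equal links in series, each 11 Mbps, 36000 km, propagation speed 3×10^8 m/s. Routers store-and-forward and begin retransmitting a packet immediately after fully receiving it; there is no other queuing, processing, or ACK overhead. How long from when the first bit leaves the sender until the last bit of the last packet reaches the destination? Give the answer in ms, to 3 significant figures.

1280 ms

Per-hop transmission t_tx = L/R = 51000/11000000 = 4.63636 ms.
Per-hop propagation t_prop = 36000000/300000000 = 120 ms.
Pipeline fill: first packet needs 4·t_tx to clear all hops; remaining 168 packets each add one t_tx.
Total = (4+169-1)·t_tx + 4·t_prop = 172·4.63636 + 4·120 = 1280 ms.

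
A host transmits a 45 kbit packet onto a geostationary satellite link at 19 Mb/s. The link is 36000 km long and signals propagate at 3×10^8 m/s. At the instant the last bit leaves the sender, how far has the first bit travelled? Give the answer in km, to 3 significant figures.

711 km

t_tx = L/R = 45000/19000000 = 0.00236842 s.
Distance = s × t_tx = 300000000 × 0.00236842 = 711 km.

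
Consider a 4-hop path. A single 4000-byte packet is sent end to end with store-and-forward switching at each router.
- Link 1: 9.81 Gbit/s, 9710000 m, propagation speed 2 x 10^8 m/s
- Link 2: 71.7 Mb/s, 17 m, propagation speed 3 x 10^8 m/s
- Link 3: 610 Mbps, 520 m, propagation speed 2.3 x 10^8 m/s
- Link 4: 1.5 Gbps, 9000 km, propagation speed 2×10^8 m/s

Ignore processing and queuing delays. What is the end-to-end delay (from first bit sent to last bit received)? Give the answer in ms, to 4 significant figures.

94.08 ms

L = 4000 × 8 = 32000 bits.
Transmission delays (L/R per hop): 0.00326198, 0.446304, 0.052459, 0.0213333 ms; sum = 0.523358 ms.
Propagation delays (d/s per hop): 48.55, 5.66667e-05, 0.00226087, 45 ms; sum = 93.5523 ms.
End-to-end = 94.08 ms.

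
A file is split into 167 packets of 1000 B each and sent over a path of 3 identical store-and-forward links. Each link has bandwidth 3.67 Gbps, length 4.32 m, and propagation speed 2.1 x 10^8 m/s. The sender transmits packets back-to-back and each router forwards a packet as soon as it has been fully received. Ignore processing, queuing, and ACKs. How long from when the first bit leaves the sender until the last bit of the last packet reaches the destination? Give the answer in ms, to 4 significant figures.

0.3685 ms

Per-hop transmission t_tx = L/R = 8000/3670000000 = 0.00217984 ms.
Per-hop propagation t_prop = 4.32/210000000 = 2.05714e-05 ms.
Pipeline fill: first packet needs 3·t_tx to clear all hops; remaining 166 packets each add one t_tx.
Total = (3+167-1)·t_tx + 3·t_prop = 169·0.00217984 + 3·2.05714e-05 = 0.3685 ms.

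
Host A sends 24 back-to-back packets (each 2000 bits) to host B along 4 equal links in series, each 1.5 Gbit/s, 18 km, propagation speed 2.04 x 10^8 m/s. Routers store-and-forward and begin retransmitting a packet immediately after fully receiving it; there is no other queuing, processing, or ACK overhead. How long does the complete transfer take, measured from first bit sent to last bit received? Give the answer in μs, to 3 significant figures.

Per-hop transmission t_tx = L/R = 2000/1500000000 = 1.33333 μs.
Per-hop propagation t_prop = 18000/204000000 = 88.2353 μs.
Pipeline fill: first packet needs 4·t_tx to clear all hops; remaining 23 packets each add one t_tx.
Total = (4+24-1)·t_tx + 4·t_prop = 27·1.33333 + 4·88.2353 = 389 μs.

389 μs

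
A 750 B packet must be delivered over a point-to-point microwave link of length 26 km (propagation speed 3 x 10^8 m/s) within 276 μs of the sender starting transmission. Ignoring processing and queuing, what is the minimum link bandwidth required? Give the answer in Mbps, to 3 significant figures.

31.7 Mbps

L = 6000 bits.
Propagation delay = 26000 / 300000000 = 86.6667 μs.
Transmission budget = 276 − 86.6667 = 189.333 μs.
R ≥ L / t_tx = 6000 bits / 0.000189333 s = 31.7 Mbps.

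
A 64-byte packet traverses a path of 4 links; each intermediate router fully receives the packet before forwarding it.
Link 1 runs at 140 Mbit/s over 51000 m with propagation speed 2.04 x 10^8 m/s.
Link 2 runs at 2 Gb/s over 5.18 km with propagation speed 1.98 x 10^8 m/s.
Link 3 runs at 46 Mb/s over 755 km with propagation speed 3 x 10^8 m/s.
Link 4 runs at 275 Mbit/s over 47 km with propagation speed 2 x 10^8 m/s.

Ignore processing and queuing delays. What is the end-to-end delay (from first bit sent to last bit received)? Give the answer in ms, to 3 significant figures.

L = 64 × 8 = 512 bits.
Transmission delays (L/R per hop): 0.00365714, 0.000256, 0.0111304, 0.00186182 ms; sum = 0.0169054 ms.
Propagation delays (d/s per hop): 0.25, 0.0261616, 2.51667, 0.235 ms; sum = 3.02783 ms.
End-to-end = 3.04 ms.

3.04 ms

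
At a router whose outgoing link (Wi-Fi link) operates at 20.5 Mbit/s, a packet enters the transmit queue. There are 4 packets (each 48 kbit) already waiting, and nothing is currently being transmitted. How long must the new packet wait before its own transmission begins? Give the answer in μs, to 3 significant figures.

Each queued packet: L/R = 48000/20500000 = 2341.46 μs.
4 queued → 9365.85 μs.
Queuing delay = 9370 μs.

9370 μs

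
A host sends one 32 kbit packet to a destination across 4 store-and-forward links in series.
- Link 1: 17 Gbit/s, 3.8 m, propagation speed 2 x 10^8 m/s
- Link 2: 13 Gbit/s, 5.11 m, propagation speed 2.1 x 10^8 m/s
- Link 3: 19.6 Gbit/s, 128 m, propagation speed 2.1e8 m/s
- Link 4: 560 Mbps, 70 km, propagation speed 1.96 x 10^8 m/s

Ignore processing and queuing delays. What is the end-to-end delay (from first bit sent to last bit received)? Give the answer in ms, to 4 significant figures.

L = 32000 bits.
Transmission delays (L/R per hop): 0.00188235, 0.00246154, 0.00163265, 0.0571429 ms; sum = 0.0631194 ms.
Propagation delays (d/s per hop): 1.9e-05, 2.43333e-05, 0.000609524, 0.357143 ms; sum = 0.357796 ms.
End-to-end = 0.4209 ms.

0.4209 ms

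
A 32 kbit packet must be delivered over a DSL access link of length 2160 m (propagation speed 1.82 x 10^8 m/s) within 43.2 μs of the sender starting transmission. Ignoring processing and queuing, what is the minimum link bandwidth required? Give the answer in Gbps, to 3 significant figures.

Propagation delay = 2160 / 182000000 = 11.8681 μs.
Transmission budget = 43.2 − 11.8681 = 31.3319 μs.
R ≥ L / t_tx = 32000 bits / 3.13319e-05 s = 1.02 Gbps.

1.02 Gbps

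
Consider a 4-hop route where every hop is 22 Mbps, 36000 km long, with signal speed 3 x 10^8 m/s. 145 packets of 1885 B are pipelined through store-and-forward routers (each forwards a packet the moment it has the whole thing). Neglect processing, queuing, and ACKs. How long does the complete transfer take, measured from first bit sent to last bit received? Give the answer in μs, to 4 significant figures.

581400 μs

Per-hop transmission t_tx = L/R = 15080/22000000 = 685.455 μs.
Per-hop propagation t_prop = 36000000/300000000 = 120000 μs.
Pipeline fill: first packet needs 4·t_tx to clear all hops; remaining 144 packets each add one t_tx.
Total = (4+145-1)·t_tx + 4·t_prop = 148·685.455 + 4·120000 = 581400 μs.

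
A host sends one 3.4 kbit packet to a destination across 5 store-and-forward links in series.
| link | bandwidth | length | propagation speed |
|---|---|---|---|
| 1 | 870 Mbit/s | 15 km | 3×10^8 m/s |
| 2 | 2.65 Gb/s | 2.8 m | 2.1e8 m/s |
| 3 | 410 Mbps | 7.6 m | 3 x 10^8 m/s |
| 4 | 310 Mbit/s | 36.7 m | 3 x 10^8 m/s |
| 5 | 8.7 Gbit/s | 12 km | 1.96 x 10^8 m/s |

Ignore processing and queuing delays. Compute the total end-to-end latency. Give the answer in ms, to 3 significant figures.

0.136 ms

L = 3400 bits.
Transmission delays (L/R per hop): 0.00390805, 0.00128302, 0.00829268, 0.0109677, 0.000390805 ms; sum = 0.0248423 ms.
Propagation delays (d/s per hop): 0.05, 1.33333e-05, 2.53333e-05, 0.000122333, 0.0612245 ms; sum = 0.111385 ms.
End-to-end = 0.136 ms.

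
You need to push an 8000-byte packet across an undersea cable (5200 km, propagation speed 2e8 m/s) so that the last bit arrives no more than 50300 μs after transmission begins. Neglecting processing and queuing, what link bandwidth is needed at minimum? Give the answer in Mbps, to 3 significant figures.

L = 64000 bits.
Propagation delay = 5200000 / 200000000 = 26000 μs.
Transmission budget = 50300 − 26000 = 24300 μs.
R ≥ L / t_tx = 64000 bits / 0.0243 s = 2.63 Mbps.

2.63 Mbps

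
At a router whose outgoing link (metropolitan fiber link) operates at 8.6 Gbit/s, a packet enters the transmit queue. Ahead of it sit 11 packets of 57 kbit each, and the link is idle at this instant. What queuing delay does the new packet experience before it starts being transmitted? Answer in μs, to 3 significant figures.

72.9 μs

Each queued packet: L/R = 57000/8600000000 = 6.62791 μs.
11 queued → 72.907 μs.
Queuing delay = 72.9 μs.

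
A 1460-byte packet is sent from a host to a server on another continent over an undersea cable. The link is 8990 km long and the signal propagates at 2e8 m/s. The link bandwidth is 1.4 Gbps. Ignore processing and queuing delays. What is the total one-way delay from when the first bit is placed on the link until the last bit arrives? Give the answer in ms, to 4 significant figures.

L = 1460 × 8 = 11680 bits.
Transmission delay = L/R = 11680 / 1400000000 = 0.00834286 ms.
Propagation delay = d/s = 8990000 m / 200000000 m/s = 44.95 ms.
Total = 44.96 ms.

44.96 ms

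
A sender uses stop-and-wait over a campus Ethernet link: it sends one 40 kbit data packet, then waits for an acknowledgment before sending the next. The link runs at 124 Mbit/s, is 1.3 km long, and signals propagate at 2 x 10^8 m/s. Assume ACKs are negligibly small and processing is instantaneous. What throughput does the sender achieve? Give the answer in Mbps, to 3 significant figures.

t_tx = L/R = 40000/124000000 = 0.000322581 s.
t_prop = 1300/200000000 = 6.5e-06 s; RTT = 1.3e-05 s.
Cycle = t_tx + RTT = 0.000335581 s.
Throughput = L / cycle = 40000 / 0.000335581 = 119 Mbps.

119 Mbps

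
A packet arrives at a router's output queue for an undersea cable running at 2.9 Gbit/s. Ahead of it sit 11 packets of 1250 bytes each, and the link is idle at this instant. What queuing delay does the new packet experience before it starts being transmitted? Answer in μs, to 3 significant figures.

37.9 μs

Each queued packet: L/R = 10000/2900000000 = 3.44828 μs.
11 queued → 37.931 μs.
Queuing delay = 37.9 μs.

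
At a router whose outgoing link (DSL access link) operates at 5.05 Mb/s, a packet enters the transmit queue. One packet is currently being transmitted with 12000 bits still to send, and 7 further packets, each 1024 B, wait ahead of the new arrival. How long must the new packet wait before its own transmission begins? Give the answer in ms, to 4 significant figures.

13.73 ms

Each queued packet: L/R = 8192/5050000 = 1.62218 ms.
7 queued → 11.3552 ms.
Plus remaining 12000 bits of current packet: 2.37624 ms.
Queuing delay = 13.73 ms.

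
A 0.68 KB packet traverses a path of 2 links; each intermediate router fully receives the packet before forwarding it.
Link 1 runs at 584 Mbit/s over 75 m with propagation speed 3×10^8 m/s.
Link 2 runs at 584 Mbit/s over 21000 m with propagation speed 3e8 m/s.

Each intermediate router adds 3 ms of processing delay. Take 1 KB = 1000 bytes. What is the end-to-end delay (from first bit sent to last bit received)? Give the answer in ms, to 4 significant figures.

L = 5440 bits.
Transmission delay per hop = L/R = 5440/584000000 = 0.00931507 ms; 2 hops → 0.0186301 ms.
Propagation delays (d/s per hop): 0.00025, 0.07 ms; sum = 0.07025 ms.
Processing at 1 router(s): 1 × 3 ms = 3 ms.
End-to-end = 3.089 ms.

3.089 ms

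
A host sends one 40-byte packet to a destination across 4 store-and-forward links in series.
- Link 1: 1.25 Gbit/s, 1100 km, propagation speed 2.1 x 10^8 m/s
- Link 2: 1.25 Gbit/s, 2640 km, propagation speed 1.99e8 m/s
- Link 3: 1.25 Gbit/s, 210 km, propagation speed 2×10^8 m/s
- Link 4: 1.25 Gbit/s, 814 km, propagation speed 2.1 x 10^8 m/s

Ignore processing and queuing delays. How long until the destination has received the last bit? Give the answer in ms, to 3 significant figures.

23.4 ms

L = 40 × 8 = 320 bits.
Transmission delay per hop = L/R = 320/1250000000 = 0.000256 ms; 4 hops → 0.001024 ms.
Propagation delays (d/s per hop): 5.2381, 13.2663, 1.05, 3.87619 ms; sum = 23.4306 ms.
End-to-end = 23.4 ms.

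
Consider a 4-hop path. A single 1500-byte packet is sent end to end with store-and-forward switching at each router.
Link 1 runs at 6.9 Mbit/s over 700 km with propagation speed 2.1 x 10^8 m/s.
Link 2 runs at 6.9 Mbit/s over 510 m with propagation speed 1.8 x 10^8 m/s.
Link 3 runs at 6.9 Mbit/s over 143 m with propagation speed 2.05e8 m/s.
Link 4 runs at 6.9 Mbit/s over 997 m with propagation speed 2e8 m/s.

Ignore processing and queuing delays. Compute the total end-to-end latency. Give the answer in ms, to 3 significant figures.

10.3 ms

L = 1500 × 8 = 12000 bits.
Transmission delay per hop = L/R = 12000/6900000 = 1.73913 ms; 4 hops → 6.95652 ms.
Propagation delays (d/s per hop): 3.33333, 0.00283333, 0.000697561, 0.004985 ms; sum = 3.34185 ms.
End-to-end = 10.3 ms.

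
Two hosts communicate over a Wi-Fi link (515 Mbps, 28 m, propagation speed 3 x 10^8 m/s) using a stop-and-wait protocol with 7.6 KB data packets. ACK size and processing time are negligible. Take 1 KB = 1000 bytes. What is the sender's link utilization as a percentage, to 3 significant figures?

t_tx = L/R = 60800/515000000 = 0.000118058 s.
t_prop = 28/300000000 = 9.33333e-08 s; RTT = 1.86667e-07 s.
Cycle = t_tx + RTT = 0.000118245 s.
Utilization = t_tx / cycle = 0.000118058/0.000118245 = 99.8 %.

99.8 %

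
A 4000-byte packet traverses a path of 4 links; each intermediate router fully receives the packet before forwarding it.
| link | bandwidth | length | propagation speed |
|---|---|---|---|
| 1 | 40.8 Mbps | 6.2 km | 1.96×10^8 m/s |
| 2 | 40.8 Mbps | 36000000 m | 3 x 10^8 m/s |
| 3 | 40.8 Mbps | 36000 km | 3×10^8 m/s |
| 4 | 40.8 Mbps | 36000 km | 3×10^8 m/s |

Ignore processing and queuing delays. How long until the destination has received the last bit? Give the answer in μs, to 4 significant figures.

363200 μs

L = 4000 × 8 = 32000 bits.
Transmission delay per hop = L/R = 32000/40800000 = 784.314 μs; 4 hops → 3137.25 μs.
Propagation delays (d/s per hop): 31.6327, 120000, 120000, 120000 μs; sum = 360032 μs.
End-to-end = 363200 μs.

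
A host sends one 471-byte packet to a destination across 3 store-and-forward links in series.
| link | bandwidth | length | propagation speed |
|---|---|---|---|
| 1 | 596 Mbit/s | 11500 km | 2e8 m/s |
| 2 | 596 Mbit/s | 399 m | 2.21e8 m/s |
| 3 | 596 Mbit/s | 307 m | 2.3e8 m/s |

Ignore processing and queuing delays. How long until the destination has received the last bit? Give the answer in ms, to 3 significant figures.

57.5 ms

L = 471 × 8 = 3768 bits.
Transmission delay per hop = L/R = 3768/596000000 = 0.00632215 ms; 3 hops → 0.0189664 ms.
Propagation delays (d/s per hop): 57.5, 0.00180543, 0.00133478 ms; sum = 57.5031 ms.
End-to-end = 57.5 ms.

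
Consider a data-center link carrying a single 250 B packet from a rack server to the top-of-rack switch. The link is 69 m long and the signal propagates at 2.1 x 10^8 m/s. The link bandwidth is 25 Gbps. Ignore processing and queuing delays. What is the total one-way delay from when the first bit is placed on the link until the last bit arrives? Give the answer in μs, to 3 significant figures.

L = 250 × 8 = 2000 bits.
Transmission delay = L/R = 2000 / 25000000000 = 0.08 μs.
Propagation delay = d/s = 69 m / 210000000 m/s = 0.328571 μs.
Total = 0.409 μs.

0.409 μs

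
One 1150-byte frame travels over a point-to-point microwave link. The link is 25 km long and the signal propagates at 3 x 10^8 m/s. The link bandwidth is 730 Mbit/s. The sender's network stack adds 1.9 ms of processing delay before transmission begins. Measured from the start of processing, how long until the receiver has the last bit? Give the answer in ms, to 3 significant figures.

L = 1150 × 8 = 9200 bits.
Transmission delay = L/R = 9200 / 730000000 = 0.0126027 ms.
Propagation delay = d/s = 25000 m / 300000000 m/s = 0.0833333 ms.
Plus processing delay 1.9 ms = 1.9 ms.
Total = 2.00 ms.

2.00 ms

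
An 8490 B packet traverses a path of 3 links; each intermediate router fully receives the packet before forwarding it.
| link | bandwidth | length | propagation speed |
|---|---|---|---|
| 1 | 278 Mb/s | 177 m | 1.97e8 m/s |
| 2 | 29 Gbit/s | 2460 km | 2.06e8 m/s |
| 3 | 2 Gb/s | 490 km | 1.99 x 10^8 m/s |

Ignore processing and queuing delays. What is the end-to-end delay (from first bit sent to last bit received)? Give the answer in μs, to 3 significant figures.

14700 μs

L = 8490 × 8 = 67920 bits.
Transmission delays (L/R per hop): 244.317, 2.34207, 33.96 μs; sum = 280.619 μs.
Propagation delays (d/s per hop): 0.898477, 11941.7, 2462.31 μs; sum = 14405 μs.
End-to-end = 14700 μs.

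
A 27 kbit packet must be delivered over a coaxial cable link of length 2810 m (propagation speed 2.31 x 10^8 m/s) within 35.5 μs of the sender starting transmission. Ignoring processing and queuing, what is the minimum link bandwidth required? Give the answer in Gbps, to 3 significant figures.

Propagation delay = 2810 / 231000000 = 12.1645 μs.
Transmission budget = 35.5 − 12.1645 = 23.3355 μs.
R ≥ L / t_tx = 27000 bits / 2.33355e-05 s = 1.16 Gbps.

1.16 Gbps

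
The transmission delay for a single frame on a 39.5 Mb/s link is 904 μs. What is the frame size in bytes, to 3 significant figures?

4460 bytes

L = R × t_tx = 39500000 b/s × 0.000904 s = 35708 bits.
In bytes: 35708 / 8 = 4460 bytes.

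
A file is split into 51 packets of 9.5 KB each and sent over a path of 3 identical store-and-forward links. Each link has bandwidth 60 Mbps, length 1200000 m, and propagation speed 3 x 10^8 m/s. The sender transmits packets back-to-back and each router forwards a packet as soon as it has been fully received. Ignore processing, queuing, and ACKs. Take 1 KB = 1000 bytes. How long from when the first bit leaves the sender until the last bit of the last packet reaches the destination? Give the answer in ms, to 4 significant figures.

79.13 ms

Per-hop transmission t_tx = L/R = 76000/60000000 = 1.26667 ms.
Per-hop propagation t_prop = 1200000/300000000 = 4 ms.
Pipeline fill: first packet needs 3·t_tx to clear all hops; remaining 50 packets each add one t_tx.
Total = (3+51-1)·t_tx + 3·t_prop = 53·1.26667 + 3·4 = 79.13 ms.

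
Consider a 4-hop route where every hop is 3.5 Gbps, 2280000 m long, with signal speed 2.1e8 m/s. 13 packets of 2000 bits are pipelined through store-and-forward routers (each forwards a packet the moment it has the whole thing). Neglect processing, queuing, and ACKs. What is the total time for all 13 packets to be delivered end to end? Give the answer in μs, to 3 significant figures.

43400 μs

Per-hop transmission t_tx = L/R = 2000/3500000000 = 0.571429 μs.
Per-hop propagation t_prop = 2280000/210000000 = 10857.1 μs.
Pipeline fill: first packet needs 4·t_tx to clear all hops; remaining 12 packets each add one t_tx.
Total = (4+13-1)·t_tx + 4·t_prop = 16·0.571429 + 4·10857.1 = 43400 μs.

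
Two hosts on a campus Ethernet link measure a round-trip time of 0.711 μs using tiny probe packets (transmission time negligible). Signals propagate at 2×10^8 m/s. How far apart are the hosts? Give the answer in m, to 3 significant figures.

One-way propagation = RTT/2 = 0.3555 μs.
d = s × t = 200000000 × 3.555e-07 = 71.1 m.

71.1 m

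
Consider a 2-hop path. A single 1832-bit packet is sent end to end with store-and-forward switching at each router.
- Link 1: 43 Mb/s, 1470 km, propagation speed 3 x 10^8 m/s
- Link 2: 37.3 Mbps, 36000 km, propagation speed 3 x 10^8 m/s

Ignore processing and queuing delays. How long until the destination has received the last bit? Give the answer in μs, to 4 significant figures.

Transmission delays (L/R per hop): 42.6047, 49.1153 μs; sum = 91.7199 μs.
Propagation delays (d/s per hop): 4900, 120000 μs; sum = 124900 μs.
End-to-end = 125000 μs.

125000 μs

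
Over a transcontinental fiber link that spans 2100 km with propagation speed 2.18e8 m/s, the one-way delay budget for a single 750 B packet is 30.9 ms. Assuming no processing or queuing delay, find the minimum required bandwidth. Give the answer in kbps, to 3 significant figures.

282 kbps

L = 6000 bits.
Propagation delay = 2100000 / 2.18e+08 = 9.63303 ms.
Transmission budget = 30.9 − 9.63303 = 21.267 ms.
R ≥ L / t_tx = 6000 bits / 0.021267 s = 282 kbps.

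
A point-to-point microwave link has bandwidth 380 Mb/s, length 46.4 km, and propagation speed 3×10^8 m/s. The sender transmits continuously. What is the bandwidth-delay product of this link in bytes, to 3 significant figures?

Propagation delay = 46400 / 300000000 = 0.000154667 s.
BDP = R × t_prop = 380000000 × 0.000154667 = 58773.3 bits.
In bytes: 58773.3/8 = 7350 bytes.

7350 bytes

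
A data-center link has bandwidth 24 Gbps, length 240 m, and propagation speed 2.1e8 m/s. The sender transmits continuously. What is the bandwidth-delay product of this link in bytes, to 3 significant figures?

Propagation delay = 240 / 210000000 = 1.14286e-06 s.
BDP = R × t_prop = 24000000000 × 1.14286e-06 = 27428.6 bits.
In bytes: 27428.6/8 = 3430 bytes.

3430 bytes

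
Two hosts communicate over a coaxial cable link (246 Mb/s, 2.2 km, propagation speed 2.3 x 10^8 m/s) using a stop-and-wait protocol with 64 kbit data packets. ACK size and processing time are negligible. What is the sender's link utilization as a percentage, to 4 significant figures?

t_tx = L/R = 64000/246000000 = 0.000260163 s.
t_prop = 2200/2.3e+08 = 9.56522e-06 s; RTT = 1.91304e-05 s.
Cycle = t_tx + RTT = 0.000279293 s.
Utilization = t_tx / cycle = 0.000260163/0.000279293 = 93.15 %.

93.15 %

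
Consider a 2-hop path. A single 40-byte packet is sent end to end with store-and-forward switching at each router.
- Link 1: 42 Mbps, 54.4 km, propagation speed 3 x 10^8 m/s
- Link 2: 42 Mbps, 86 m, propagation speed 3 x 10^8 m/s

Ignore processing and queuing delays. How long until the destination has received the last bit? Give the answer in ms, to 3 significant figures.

0.197 ms

L = 40 × 8 = 320 bits.
Transmission delay per hop = L/R = 320/42000000 = 0.00761905 ms; 2 hops → 0.0152381 ms.
Propagation delays (d/s per hop): 0.181333, 0.000286667 ms; sum = 0.18162 ms.
End-to-end = 0.197 ms.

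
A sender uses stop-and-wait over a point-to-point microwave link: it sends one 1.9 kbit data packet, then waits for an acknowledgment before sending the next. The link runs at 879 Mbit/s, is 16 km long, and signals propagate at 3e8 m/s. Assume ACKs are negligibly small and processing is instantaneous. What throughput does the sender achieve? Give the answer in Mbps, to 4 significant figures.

17.46 Mbps

t_tx = L/R = 1900/879000000 = 2.16155e-06 s.
t_prop = 16000/300000000 = 5.33333e-05 s; RTT = 0.000106667 s.
Cycle = t_tx + RTT = 0.000108828 s.
Throughput = L / cycle = 1900 / 0.000108828 = 17.46 Mbps.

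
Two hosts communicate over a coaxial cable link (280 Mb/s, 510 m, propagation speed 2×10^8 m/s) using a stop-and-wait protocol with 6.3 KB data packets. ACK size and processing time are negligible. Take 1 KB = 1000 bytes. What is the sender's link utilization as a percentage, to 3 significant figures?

97.2 %

t_tx = L/R = 50400/280000000 = 0.00018 s.
t_prop = 510/200000000 = 2.55e-06 s; RTT = 5.1e-06 s.
Cycle = t_tx + RTT = 0.0001851 s.
Utilization = t_tx / cycle = 0.00018/0.0001851 = 97.2 %.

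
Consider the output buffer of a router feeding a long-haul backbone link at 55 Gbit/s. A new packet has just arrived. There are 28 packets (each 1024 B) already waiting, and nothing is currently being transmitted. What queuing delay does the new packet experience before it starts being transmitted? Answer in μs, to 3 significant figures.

Each queued packet: L/R = 8192/55000000000 = 0.148945 μs.
28 queued → 4.17047 μs.
Queuing delay = 4.17 μs.

4.17 μs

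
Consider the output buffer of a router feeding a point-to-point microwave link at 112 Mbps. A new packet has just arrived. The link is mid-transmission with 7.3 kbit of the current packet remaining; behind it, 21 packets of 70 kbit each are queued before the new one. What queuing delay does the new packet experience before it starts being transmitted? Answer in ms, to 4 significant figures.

13.19 ms

Each queued packet: L/R = 70000/112000000 = 0.625 ms.
21 queued → 13.125 ms.
Plus remaining 7300 bits of current packet: 0.0651786 ms.
Queuing delay = 13.19 ms.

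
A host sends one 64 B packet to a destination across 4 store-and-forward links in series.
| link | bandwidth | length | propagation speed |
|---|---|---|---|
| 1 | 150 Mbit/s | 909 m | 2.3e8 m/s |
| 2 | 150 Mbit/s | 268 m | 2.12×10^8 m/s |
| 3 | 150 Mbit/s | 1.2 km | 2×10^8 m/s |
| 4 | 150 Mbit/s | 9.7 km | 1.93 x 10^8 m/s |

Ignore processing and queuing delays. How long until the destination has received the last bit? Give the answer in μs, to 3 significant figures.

75.1 μs

L = 64 × 8 = 512 bits.
Transmission delay per hop = L/R = 512/150000000 = 3.41333 μs; 4 hops → 13.6533 μs.
Propagation delays (d/s per hop): 3.95217, 1.26415, 6, 50.2591 μs; sum = 61.4754 μs.
End-to-end = 75.1 μs.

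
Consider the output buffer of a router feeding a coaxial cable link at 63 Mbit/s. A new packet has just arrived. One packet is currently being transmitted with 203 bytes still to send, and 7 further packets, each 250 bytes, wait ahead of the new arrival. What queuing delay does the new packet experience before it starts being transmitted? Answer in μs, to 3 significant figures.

248 μs

Each queued packet: L/R = 2000/63000000 = 31.746 μs.
7 queued → 222.222 μs.
Plus remaining 1624 bits of current packet: 25.7778 μs.
Queuing delay = 248 μs.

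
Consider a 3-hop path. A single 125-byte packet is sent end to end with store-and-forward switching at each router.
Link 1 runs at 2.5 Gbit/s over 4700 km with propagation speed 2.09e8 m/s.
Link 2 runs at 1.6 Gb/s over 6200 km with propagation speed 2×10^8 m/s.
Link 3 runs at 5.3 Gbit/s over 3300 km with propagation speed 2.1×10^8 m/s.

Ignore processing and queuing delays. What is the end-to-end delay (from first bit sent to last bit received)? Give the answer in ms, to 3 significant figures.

69.2 ms

L = 125 × 8 = 1000 bits.
Transmission delays (L/R per hop): 0.0004, 0.000625, 0.000188679 ms; sum = 0.00121368 ms.
Propagation delays (d/s per hop): 22.488, 31, 15.7143 ms; sum = 69.2023 ms.
End-to-end = 69.2 ms.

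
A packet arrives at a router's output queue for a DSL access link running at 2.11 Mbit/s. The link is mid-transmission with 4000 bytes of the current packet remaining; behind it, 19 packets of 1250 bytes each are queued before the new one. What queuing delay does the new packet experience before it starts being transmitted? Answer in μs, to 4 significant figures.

Each queued packet: L/R = 10000/2110000 = 4739.34 μs.
19 queued → 90047.4 μs.
Plus remaining 32000 bits of current packet: 15165.9 μs.
Queuing delay = 105200 μs.

105200 μs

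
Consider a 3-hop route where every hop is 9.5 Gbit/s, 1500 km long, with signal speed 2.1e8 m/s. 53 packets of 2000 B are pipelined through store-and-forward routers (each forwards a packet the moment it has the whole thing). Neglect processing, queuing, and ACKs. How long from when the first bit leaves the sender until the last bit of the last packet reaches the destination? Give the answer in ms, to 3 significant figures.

21.5 ms

Per-hop transmission t_tx = L/R = 16000/9500000000 = 0.00168421 ms.
Per-hop propagation t_prop = 1500000/210000000 = 7.14286 ms.
Pipeline fill: first packet needs 3·t_tx to clear all hops; remaining 52 packets each add one t_tx.
Total = (3+53-1)·t_tx + 3·t_prop = 55·0.00168421 + 3·7.14286 = 21.5 ms.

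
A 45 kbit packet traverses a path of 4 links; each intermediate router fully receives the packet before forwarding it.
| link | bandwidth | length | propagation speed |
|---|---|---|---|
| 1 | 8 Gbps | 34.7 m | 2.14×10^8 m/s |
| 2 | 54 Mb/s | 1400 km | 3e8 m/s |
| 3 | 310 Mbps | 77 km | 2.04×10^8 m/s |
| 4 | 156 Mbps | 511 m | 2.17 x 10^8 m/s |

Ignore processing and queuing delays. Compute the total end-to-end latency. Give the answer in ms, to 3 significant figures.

L = 45000 bits.
Transmission delays (L/R per hop): 0.005625, 0.833333, 0.145161, 0.288462 ms; sum = 1.27258 ms.
Propagation delays (d/s per hop): 0.00016215, 4.66667, 0.377451, 0.00235484 ms; sum = 5.04663 ms.
End-to-end = 6.32 ms.

6.32 ms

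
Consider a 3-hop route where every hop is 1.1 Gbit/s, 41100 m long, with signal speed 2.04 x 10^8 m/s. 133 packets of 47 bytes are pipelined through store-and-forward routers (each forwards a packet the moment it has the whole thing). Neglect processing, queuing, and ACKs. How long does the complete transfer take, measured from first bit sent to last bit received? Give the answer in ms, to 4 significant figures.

0.6506 ms

Per-hop transmission t_tx = L/R = 376/1100000000 = 0.000341818 ms.
Per-hop propagation t_prop = 41100/204000000 = 0.201471 ms.
Pipeline fill: first packet needs 3·t_tx to clear all hops; remaining 132 packets each add one t_tx.
Total = (3+133-1)·t_tx + 3·t_prop = 135·0.000341818 + 3·0.201471 = 0.6506 ms.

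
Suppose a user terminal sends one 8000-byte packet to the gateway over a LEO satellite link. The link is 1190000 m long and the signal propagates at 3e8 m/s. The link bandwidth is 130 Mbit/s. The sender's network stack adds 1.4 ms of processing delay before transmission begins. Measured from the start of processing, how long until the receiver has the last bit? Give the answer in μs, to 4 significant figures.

L = 8000 × 8 = 64000 bits.
Transmission delay = L/R = 64000 / 130000000 = 492.308 μs.
Propagation delay = d/s = 1190000 m / 300000000 m/s = 3966.67 μs.
Plus processing delay 1.4 ms = 1400 μs.
Total = 5859 μs.

5859 μs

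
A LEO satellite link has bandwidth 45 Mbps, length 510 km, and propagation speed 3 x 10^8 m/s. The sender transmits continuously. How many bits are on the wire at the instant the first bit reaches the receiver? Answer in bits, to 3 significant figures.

76500 bits

Propagation delay = 510000 / 300000000 = 0.0017 s.
BDP = R × t_prop = 45000000 × 0.0017 = 76500 bits.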